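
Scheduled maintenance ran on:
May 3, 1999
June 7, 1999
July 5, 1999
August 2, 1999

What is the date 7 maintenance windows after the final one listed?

Gaps: 35, 28, 28 days — a mix of 28 and 35. Every date is a Monday.
Each is the 1st Monday of its month.
September 1999 — 1st Monday is September 6, 1999.
1st Monday of October 1999: October 4, 1999.
1st Monday of November 1999: November 1, 1999.
1st Monday of December 1999: December 6, 1999.
1st Monday of January 2000: January 3, 2000.
February 2000 — 1st Monday is February 7, 2000.
1st Monday of March 2000: March 6, 2000.

March 6, 2000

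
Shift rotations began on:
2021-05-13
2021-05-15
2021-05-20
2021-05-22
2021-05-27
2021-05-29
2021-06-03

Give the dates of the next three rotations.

The gap pattern 2, 5, 2, 5, 2, 5 repeats every 2 events.
These are the Thursdays and Saturdays of each week.
The following Saturday is 2021-06-05.
The following Thursday is 2021-06-10.
The following Saturday is 2021-06-12.

2021-06-05, 2021-06-10, 2021-06-12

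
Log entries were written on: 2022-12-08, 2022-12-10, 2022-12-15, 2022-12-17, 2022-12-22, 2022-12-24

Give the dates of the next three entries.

Gaps: 2, 5, 2, 5, 2 days — not constant, but cyclic with period 2.
The events fall on every Thursday and Saturday.
Next Thursday: 2022-12-29.
The following Saturday is 2022-12-31.
Next Thursday: 2023-01-05.

2022-12-29, 2022-12-31, 2023-01-05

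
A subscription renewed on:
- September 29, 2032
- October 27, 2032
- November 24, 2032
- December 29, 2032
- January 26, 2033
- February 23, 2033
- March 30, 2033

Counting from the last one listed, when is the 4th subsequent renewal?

All Wednesdays; the gaps (28, 28, 35, 28, 28, 35) vary with month length.
This is the last Wednesday of each month.
Last Wednesday of April 2033: April 27, 2033.
May 2033 ends with Wednesday May 25, 2033.
Last Wednesday of June 2033: June 29, 2033.
Last Wednesday of July 2033: July 27, 2033.

July 27, 2033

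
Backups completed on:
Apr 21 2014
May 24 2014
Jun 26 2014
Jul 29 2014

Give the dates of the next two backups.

Every event comes 33 days after the last (33, 33, 33).
Jul 29 2014 + 33 days = Aug 31 2014.
Aug 31 2014 + 33 days = Oct 3 2014.

Aug 31 2014, Oct 3 2014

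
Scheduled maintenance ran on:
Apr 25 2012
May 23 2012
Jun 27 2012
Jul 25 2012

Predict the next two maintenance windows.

All dates are Wednesdays, 28, 35, 28 days apart.
Specifically, the 4th Wednesday of each month.
August 2012 — 4th Wednesday is Aug 22 2012.
4th Wednesday of September 2012: Sep 26 2012.

Aug 22 2012, Sep 26 2012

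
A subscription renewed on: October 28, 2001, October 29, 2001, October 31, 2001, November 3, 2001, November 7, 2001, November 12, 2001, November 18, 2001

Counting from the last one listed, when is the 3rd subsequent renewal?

December 12, 2001

Intervals are 1, 2, 3, 4, 5, 6 days — an arithmetic progression with common difference 1.
Next gap: 7 days. November 18, 2001 + 7 days = November 25, 2001.
Next gap: 8 days. November 25, 2001 + 8 days = December 3, 2001.
Next gap: 9 days. December 3, 2001 + 9 days = December 12, 2001.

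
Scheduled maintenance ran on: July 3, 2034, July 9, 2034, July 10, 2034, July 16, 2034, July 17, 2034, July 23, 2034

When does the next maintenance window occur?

July 24, 2034

Every event lands on a Monday or Sunday (gaps cycle 6, 1, 6, 1, 6).
So the schedule is: every Monday and Sunday.
The following Monday is July 24, 2034.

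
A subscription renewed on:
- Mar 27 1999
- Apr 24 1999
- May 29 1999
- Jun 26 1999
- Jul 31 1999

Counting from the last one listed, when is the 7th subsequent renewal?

Feb 26 2000

All Saturdays; the gaps (28, 35, 28, 35) vary with month length.
This is the last Saturday of each month.
August 1999 ends with Saturday Aug 28 1999.
Last Saturday of September 1999: Sep 25 1999.
October 1999 ends with Saturday Oct 30 1999.
Last Saturday of November 1999: Nov 27 1999.
December 1999 ends with Saturday Dec 25 1999.
Last Saturday of January 2000: Jan 29 2000.
February 2000 ends with Saturday Feb 26 2000.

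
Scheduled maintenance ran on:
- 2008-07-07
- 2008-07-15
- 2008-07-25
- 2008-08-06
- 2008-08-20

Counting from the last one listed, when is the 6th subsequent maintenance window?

Gaps: 8, 10, 12, 14 days — each gap is 2 larger than the previous one.
Next gap: 16 days. 2008-08-20 + 16 days = 2008-09-05.
Next gap: 18 days. 2008-09-05 + 18 days = 2008-09-23.
Next gap: 20 days. 2008-09-23 + 20 days = 2008-10-13.
Next gap: 22 days. 2008-10-13 + 22 days = 2008-11-04.
Next gap: 24 days. 2008-11-04 + 24 days = 2008-11-28.
Next gap: 26 days. 2008-11-28 + 26 days = 2008-12-24.

2008-12-24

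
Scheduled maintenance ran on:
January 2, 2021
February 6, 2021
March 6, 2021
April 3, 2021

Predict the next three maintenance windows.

May 1, 2021; June 5, 2021; July 3, 2021

These are Saturdays at 28- or 35-day spacing (35, 28, 28).
The pattern: 1st Saturday of the month.
May 2021 — 1st Saturday is May 1, 2021.
June 2021 — 1st Saturday is June 5, 2021.
July 2021 — 1st Saturday is July 3, 2021.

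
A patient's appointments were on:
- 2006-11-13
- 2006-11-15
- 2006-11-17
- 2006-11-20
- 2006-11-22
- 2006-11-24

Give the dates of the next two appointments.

2006-11-27, 2006-11-29

Gaps: 2, 2, 3, 2, 2 days — not constant, but cyclic with period 3.
The events fall on every Monday, Wednesday and Friday.
Next Monday: 2006-11-27.
Next Wednesday: 2006-11-29.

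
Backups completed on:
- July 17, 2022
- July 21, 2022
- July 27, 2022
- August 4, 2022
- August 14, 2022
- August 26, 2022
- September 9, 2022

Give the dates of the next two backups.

Intervals are 4, 6, 8, 10, 12, 14 days — an arithmetic progression with common difference 2.
Next gap: 16 days. September 9, 2022 + 16 days = September 25, 2022.
Next gap: 18 days. September 25, 2022 + 18 days = October 13, 2022.

September 25, 2022; October 13, 2022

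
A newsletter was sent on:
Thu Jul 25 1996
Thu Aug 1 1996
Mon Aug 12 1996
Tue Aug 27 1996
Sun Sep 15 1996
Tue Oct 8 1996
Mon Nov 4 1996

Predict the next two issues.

Intervals are 7, 11, 15, 19, 23, 27 days — an arithmetic progression with common difference 4.
Next gap: 31 days. Mon Nov 4 1996 + 31 days = Thu Dec 5 1996.
Next gap: 35 days. Thu Dec 5 1996 + 35 days = Thu Jan 9 1997.

Thu Dec 5 1996, Thu Jan 9 1997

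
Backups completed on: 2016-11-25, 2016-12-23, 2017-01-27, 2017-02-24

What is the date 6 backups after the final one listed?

Gaps: 28, 35, 28 days — a mix of 28 and 35. Every date is a Friday.
Each is the 4th Friday of its month.
March 2017 — 4th Friday is 2017-03-24.
4th Friday of April 2017: 2017-04-28.
4th Friday of May 2017: 2017-05-26.
4th Friday of June 2017: 2017-06-23.
July 2017 — 4th Friday is 2017-07-28.
August 2017 — 4th Friday is 2017-08-25.

2017-08-25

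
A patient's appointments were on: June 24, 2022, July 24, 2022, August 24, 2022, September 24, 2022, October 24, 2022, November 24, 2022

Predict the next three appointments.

Gaps: 30, 31, 31, 30, 31 days — not constant. Every event is on the 24th of the month.
Pattern: the 24th of each month.
Next: December 2022 → December 24, 2022.
Next: January 2023 → January 24, 2023.
February 2023: February 24, 2023.

December 24, 2022; January 24, 2023; February 24, 2023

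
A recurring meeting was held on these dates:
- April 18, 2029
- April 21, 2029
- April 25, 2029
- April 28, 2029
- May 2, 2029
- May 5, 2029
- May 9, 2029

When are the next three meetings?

The gap pattern 3, 4, 3, 4, 3, 4 repeats every 2 events.
These are the Wednesdays and Saturdays of each week.
The following Saturday is May 12, 2029.
The following Wednesday is May 16, 2029.
Next Saturday: May 19, 2029.

May 12, 2029; May 16, 2029; May 19, 2029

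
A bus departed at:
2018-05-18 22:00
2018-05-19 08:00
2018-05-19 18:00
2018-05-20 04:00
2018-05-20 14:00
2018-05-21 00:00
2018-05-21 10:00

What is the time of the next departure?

Gaps: 10, 10, 10, 10, 10, 10 hours — each event is 10 hours after the previous one.
2018-05-21 10:00 + 10 h = 2018-05-21 20:00.

2018-05-21 20:00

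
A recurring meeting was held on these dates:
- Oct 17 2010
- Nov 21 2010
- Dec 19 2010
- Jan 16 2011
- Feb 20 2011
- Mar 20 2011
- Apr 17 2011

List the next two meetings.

These are Sundays at 28- or 35-day spacing (35, 28, 28, 35, 28, 28).
The pattern: 3rd Sunday of the month.
3rd Sunday of May 2011: May 15 2011.
3rd Sunday of June 2011: Jun 19 2011.

May 15 2011, Jun 19 2011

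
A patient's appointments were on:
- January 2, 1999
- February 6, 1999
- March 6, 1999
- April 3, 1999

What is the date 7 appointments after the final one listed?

November 6, 1999

All dates are Saturdays, 35, 28, 28 days apart.
Specifically, the 1st Saturday of each month.
May 1999 — 1st Saturday is May 1, 1999.
1st Saturday of June 1999: June 5, 1999.
1st Saturday of July 1999: July 3, 1999.
August 1999 — 1st Saturday is August 7, 1999.
1st Saturday of September 1999: September 4, 1999.
1st Saturday of October 1999: October 2, 1999.
1st Saturday of November 1999: November 6, 1999.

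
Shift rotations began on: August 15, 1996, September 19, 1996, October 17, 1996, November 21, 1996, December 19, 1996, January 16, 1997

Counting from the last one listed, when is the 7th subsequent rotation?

These are Thursdays at 28- or 35-day spacing (35, 28, 35, 28, 28).
The pattern: 3rd Thursday of the month.
February 1997 — 3rd Thursday is February 20, 1997.
3rd Thursday of March 1997: March 20, 1997.
3rd Thursday of April 1997: April 17, 1997.
3rd Thursday of May 1997: May 15, 1997.
3rd Thursday of June 1997: June 19, 1997.
July 1997 — 3rd Thursday is July 17, 1997.
3rd Thursday of August 1997: August 21, 1997.

August 21, 1997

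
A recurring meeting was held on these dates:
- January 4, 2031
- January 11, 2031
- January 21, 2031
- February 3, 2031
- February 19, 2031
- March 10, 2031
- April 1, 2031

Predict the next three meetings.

The spacing grows by 3 each time: 7, 10, 13, 16, 19, 22 days.
Next gap: 25 days. April 1, 2031 + 25 days = April 26, 2031.
Next gap: 28 days. April 26, 2031 + 28 days = May 24, 2031.
Next gap: 31 days. May 24, 2031 + 31 days = June 24, 2031.

April 26, 2031; May 24, 2031; June 24, 2031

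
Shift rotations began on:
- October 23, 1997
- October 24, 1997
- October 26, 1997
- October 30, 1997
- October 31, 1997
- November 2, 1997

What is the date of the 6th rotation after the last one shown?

Every event lands on a Thursday or Friday or Sunday (gaps cycle 1, 2, 4, 1, 2).
So the schedule is: every Thursday, Friday and Sunday.
The following Thursday is November 6, 1997.
The following Friday is November 7, 1997.
Next Sunday: November 9, 1997.
Next Thursday: November 13, 1997.
Next Friday: November 14, 1997.
Next Sunday: November 16, 1997.

November 16, 1997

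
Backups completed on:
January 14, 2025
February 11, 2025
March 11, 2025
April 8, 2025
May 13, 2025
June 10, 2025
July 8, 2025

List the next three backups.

Gaps: 28, 28, 28, 35, 28, 28 days — a mix of 28 and 35. Every date is a Tuesday.
Each is the 2nd Tuesday of its month.
2nd Tuesday of August 2025: August 12, 2025.
September 2025 — 2nd Tuesday is September 9, 2025.
2nd Tuesday of October 2025: October 14, 2025.

August 12, 2025; September 9, 2025; October 14, 2025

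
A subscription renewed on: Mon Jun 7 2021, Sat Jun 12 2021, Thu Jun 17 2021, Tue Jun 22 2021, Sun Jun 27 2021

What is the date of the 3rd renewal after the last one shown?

The spacing is 5, 5, 5, 5 days — always 5 days.
Sun Jun 27 2021 + 5 days = Fri Jul 2 2021.
Fri Jul 2 2021 + 5 days = Wed Jul 7 2021.
Wed Jul 7 2021 + 5 days = Mon Jul 12 2021.

Mon Jul 12 2021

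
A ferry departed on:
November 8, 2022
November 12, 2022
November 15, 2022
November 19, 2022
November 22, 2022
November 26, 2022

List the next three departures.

November 29, 2022; December 3, 2022; December 6, 2022

Gaps: 4, 3, 4, 3, 4 days — not constant, but cyclic with period 2.
The events fall on every Tuesday and Saturday.
The following Tuesday is November 29, 2022.
The following Saturday is December 3, 2022.
Next Tuesday: December 6, 2022.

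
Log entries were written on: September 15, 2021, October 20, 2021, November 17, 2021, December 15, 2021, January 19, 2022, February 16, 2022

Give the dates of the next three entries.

These are Wednesdays at 28- or 35-day spacing (35, 28, 28, 35, 28).
The pattern: 3rd Wednesday of the month.
March 2022 — 3rd Wednesday is March 16, 2022.
3rd Wednesday of April 2022: April 20, 2022.
3rd Wednesday of May 2022: May 18, 2022.

March 16, 2022; April 20, 2022; May 18, 2022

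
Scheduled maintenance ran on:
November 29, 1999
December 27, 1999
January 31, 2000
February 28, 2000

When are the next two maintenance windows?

These are Mondays with 28, 35, 28-day gaps.
Each is the final Monday of its month — November 29, 1999 is past the 28th, so '4th Monday' doesn't fit.
Last Monday of March 2000: March 27, 2000.
April 2000 ends with Monday April 24, 2000.

March 27, 2000; April 24, 2000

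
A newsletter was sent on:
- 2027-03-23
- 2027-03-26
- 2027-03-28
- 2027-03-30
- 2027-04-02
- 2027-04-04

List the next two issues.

2027-04-06, 2027-04-09

The gap pattern 3, 2, 2, 3, 2 repeats every 3 events.
These are the Tuesdays, Fridays and Sundays of each week.
The following Tuesday is 2027-04-06.
Next Friday: 2027-04-09.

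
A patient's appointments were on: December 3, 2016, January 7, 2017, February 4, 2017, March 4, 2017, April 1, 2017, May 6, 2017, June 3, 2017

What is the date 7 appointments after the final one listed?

Gaps: 35, 28, 28, 28, 35, 28 days — a mix of 28 and 35. Every date is a Saturday.
Each is the 1st Saturday of its month.
July 2017 — 1st Saturday is July 1, 2017.
August 2017 — 1st Saturday is August 5, 2017.
September 2017 — 1st Saturday is September 2, 2017.
October 2017 — 1st Saturday is October 7, 2017.
1st Saturday of November 2017: November 4, 2017.
December 2017 — 1st Saturday is December 2, 2017.
1st Saturday of January 2018: January 6, 2018.

January 6, 2018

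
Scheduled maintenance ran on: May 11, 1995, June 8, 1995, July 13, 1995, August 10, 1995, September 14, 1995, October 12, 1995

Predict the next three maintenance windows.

November 9, 1995; December 14, 1995; January 11, 1996

All dates are Thursdays, 28, 35, 28, 35, 28 days apart.
Specifically, the 2nd Thursday of each month.
November 1995 — 2nd Thursday is November 9, 1995.
2nd Thursday of December 1995: December 14, 1995.
2nd Thursday of January 1996: January 11, 1996.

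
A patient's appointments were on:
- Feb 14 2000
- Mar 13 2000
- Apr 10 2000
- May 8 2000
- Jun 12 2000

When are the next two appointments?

Jul 10 2000, Aug 14 2000

All dates are Mondays, 28, 28, 28, 35 days apart.
Specifically, the 2nd Monday of each month.
2nd Monday of July 2000: Jul 10 2000.
2nd Monday of August 2000: Aug 14 2000.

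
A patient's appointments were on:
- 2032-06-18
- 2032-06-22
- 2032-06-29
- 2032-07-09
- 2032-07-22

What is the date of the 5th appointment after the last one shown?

Gaps: 4, 7, 10, 13 days — each gap is 3 larger than the previous one.
Next gap: 16 days. 2032-07-22 + 16 days = 2032-08-07.
Next gap: 19 days. 2032-08-07 + 19 days = 2032-08-26.
Next gap: 22 days. 2032-08-26 + 22 days = 2032-09-17.
Next gap: 25 days. 2032-09-17 + 25 days = 2032-10-12.
Next gap: 28 days. 2032-10-12 + 28 days = 2032-11-09.

2032-11-09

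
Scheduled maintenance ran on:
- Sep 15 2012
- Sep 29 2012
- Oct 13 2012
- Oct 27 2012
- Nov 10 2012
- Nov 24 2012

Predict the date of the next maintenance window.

Dec 8 2012

Gaps between consecutive events: 14, 14, 14, 14, 14 days — a constant 14-day interval.
Nov 24 2012 + 14 days = Dec 8 2012.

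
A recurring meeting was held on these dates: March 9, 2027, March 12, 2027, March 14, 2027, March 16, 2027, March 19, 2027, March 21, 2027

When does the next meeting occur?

The gap pattern 3, 2, 2, 3, 2 repeats every 3 events.
These are the Tuesdays, Fridays and Sundays of each week.
Next Tuesday: March 23, 2027.

March 23, 2027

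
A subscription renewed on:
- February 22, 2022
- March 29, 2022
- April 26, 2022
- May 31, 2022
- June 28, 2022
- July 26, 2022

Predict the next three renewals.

August 30, 2022; September 27, 2022; October 25, 2022

These are Tuesdays with 35, 28, 35, 28, 28-day gaps.
Each is the final Tuesday of its month — March 29, 2022 is past the 28th, so '4th Tuesday' doesn't fit.
Last Tuesday of August 2022: August 30, 2022.
Last Tuesday of September 2022: September 27, 2022.
October 2022 ends with Tuesday October 25, 2022.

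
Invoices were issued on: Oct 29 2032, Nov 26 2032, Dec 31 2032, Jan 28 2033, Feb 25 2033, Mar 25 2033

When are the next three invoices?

Every date is a Friday; gaps 28, 35, 28, 28, 28 days.
Each is the last Friday of its month (at least one falls on the 29th or later, ruling out '4th Friday').
Last Friday of April 2033: Apr 29 2033.
Last Friday of May 2033: May 27 2033.
June 2033 ends with Friday Jun 24 2033.

Apr 29 2033, May 27 2033, Jun 24 2033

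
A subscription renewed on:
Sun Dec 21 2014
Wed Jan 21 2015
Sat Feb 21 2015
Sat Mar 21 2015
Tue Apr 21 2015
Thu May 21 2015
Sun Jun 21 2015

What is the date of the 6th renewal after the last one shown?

Gaps: 31, 31, 28, 31, 30, 31 days — not constant. Every event is on the 21st of the month.
Pattern: the 21st of each month.
Next: July 2015 → Tue Jul 21 2015.
Next: August 2015 → Fri Aug 21 2015.
Next: September 2015 → Mon Sep 21 2015.
Next: October 2015 → Wed Oct 21 2015.
Next: November 2015 → Sat Nov 21 2015.
Next: December 2015 → Mon Dec 21 2015.

Mon Dec 21 2015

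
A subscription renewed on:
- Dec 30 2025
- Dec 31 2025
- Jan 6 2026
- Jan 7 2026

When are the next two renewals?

The gap pattern 1, 6, 1 repeats every 2 events.
These are the Tuesdays and Wednesdays of each week.
Next Tuesday: Jan 13 2026.
The following Wednesday is Jan 14 2026.

Jan 13 2026, Jan 14 2026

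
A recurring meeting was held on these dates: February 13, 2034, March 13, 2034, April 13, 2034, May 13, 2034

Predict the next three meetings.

June 13, 2034; July 13, 2034; August 13, 2034

Gaps: 28, 31, 30 days — not constant. Every event is on the 13th of the month.
Pattern: the 13th of each month.
Next: June 2034 → June 13, 2034.
July 2034: July 13, 2034.
Next: August 2034 → August 13, 2034.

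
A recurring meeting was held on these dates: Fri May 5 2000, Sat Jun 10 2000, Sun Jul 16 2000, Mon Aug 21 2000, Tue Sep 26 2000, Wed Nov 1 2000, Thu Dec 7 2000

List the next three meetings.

Every event comes 36 days after the last (36, 36, 36, 36, 36, 36).
Thu Dec 7 2000 + 36 days = Fri Jan 12 2001.
Fri Jan 12 2001 + 36 days = Sat Feb 17 2001.
Sat Feb 17 2001 + 36 days = Sun Mar 25 2001.

Fri Jan 12 2001, Sat Feb 17 2001, Sun Mar 25 2001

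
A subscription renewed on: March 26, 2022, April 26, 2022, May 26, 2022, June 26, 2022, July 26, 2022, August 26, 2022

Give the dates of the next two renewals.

The day-of-month is always 26 (31, 30, 31, 30, 31 days between events).
So this recurs on the 26th of each month.
September 2022: September 26, 2022.
October 2022: October 26, 2022.

September 26, 2022; October 26, 2022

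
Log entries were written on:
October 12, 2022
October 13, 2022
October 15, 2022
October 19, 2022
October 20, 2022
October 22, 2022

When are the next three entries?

October 26, 2022; October 27, 2022; October 29, 2022

Every event lands on a Wednesday or Thursday or Saturday (gaps cycle 1, 2, 4, 1, 2).
So the schedule is: every Wednesday, Thursday and Saturday.
The following Wednesday is October 26, 2022.
Next Thursday: October 27, 2022.
The following Saturday is October 29, 2022.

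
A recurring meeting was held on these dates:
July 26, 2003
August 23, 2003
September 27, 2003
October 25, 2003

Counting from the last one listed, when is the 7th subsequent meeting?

All dates are Saturdays, 28, 35, 28 days apart.
Specifically, the 4th Saturday of each month.
4th Saturday of November 2003: November 22, 2003.
December 2003 — 4th Saturday is December 27, 2003.
4th Saturday of January 2004: January 24, 2004.
February 2004 — 4th Saturday is February 28, 2004.
March 2004 — 4th Saturday is March 27, 2004.
4th Saturday of April 2004: April 24, 2004.
4th Saturday of May 2004: May 22, 2004.

May 22, 2004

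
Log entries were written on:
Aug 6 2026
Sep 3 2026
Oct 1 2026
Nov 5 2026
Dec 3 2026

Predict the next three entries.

Jan 7 2027, Feb 4 2027, Mar 4 2027

These are Thursdays at 28- or 35-day spacing (28, 28, 35, 28).
The pattern: 1st Thursday of the month.
1st Thursday of January 2027: Jan 7 2027.
February 2027 — 1st Thursday is Feb 4 2027.
1st Thursday of March 2027: Mar 4 2027.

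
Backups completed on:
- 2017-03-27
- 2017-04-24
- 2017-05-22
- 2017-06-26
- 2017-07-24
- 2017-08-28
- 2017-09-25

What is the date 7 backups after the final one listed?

2018-04-23

These are Mondays at 28- or 35-day spacing (28, 28, 35, 28, 35, 28).
The pattern: 4th Monday of the month.
4th Monday of October 2017: 2017-10-23.
4th Monday of November 2017: 2017-11-27.
December 2017 — 4th Monday is 2017-12-25.
January 2018 — 4th Monday is 2018-01-22.
February 2018 — 4th Monday is 2018-02-26.
4th Monday of March 2018: 2018-03-26.
April 2018 — 4th Monday is 2018-04-23.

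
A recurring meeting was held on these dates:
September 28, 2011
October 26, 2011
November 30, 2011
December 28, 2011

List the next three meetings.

All Wednesdays; the gaps (28, 35, 28) vary with month length.
This is the last Wednesday of each month.
Last Wednesday of January 2012: January 25, 2012.
Last Wednesday of February 2012: February 29, 2012.
March 2012 ends with Wednesday March 28, 2012.

January 25, 2012; February 29, 2012; March 28, 2012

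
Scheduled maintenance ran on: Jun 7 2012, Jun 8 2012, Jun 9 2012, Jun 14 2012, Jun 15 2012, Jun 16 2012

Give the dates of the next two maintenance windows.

Gaps: 1, 1, 5, 1, 1 days — not constant, but cyclic with period 3.
The events fall on every Thursday, Friday and Saturday.
Next Thursday: Jun 21 2012.
The following Friday is Jun 22 2012.

Jun 21 2012, Jun 22 2012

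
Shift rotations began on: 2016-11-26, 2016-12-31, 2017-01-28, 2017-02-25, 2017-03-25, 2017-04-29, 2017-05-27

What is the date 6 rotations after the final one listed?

Every date is a Saturday; gaps 35, 28, 28, 28, 35, 28 days.
Each is the last Saturday of its month (at least one falls on the 29th or later, ruling out '4th Saturday').
Last Saturday of June 2017: 2017-06-24.
Last Saturday of July 2017: 2017-07-29.
August 2017 ends with Saturday 2017-08-26.
September 2017 ends with Saturday 2017-09-30.
October 2017 ends with Saturday 2017-10-28.
November 2017 ends with Saturday 2017-11-25.

2017-11-25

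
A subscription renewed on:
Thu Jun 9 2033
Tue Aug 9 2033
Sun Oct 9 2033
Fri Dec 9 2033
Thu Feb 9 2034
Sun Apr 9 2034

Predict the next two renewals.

Each date is the 9th; the gaps (61, 61, 61, 62, 59) track the month lengths.
The rule is the 9th of every 2 months.
June 2034: Fri Jun 9 2034.
August 2034: Wed Aug 9 2034.

Fri Jun 9 2034, Wed Aug 9 2034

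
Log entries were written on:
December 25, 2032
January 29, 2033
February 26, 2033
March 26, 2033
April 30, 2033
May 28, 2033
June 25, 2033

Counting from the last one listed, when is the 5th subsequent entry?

November 26, 2033

These are Saturdays with 35, 28, 28, 35, 28, 28-day gaps.
Each is the final Saturday of its month — January 29, 2033 is past the 28th, so '4th Saturday' doesn't fit.
July 2033 ends with Saturday July 30, 2033.
August 2033 ends with Saturday August 27, 2033.
Last Saturday of September 2033: September 24, 2033.
Last Saturday of October 2033: October 29, 2033.
November 2033 ends with Saturday November 26, 2033.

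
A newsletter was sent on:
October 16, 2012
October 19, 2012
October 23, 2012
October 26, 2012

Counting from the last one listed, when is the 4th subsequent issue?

November 9, 2012

Every event lands on a Tuesday or Friday (gaps cycle 3, 4, 3).
So the schedule is: every Tuesday and Friday.
Next Tuesday: October 30, 2012.
Next Friday: November 2, 2012.
Next Tuesday: November 6, 2012.
The following Friday is November 9, 2012.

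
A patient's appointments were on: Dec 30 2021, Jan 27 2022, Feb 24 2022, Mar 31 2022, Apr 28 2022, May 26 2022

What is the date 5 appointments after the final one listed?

These are Thursdays with 28, 28, 35, 28, 28-day gaps.
Each is the final Thursday of its month — Dec 30 2021 is past the 28th, so '4th Thursday' doesn't fit.
Last Thursday of June 2022: Jun 30 2022.
July 2022 ends with Thursday Jul 28 2022.
Last Thursday of August 2022: Aug 25 2022.
Last Thursday of September 2022: Sep 29 2022.
October 2022 ends with Thursday Oct 27 2022.

Oct 27 2022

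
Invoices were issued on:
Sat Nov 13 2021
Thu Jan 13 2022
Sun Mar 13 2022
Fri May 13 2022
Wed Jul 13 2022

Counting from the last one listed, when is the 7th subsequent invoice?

Wed Sep 13 2023

The day-of-month is always 13 (61, 59, 61, 61 days between events).
So this recurs on the 13th of every 2 months.
September 2022: Tue Sep 13 2022.
Next: November 2022 → Sun Nov 13 2022.
January 2023: Fri Jan 13 2023.
March 2023: Mon Mar 13 2023.
May 2023: Sat May 13 2023.
Next: July 2023 → Thu Jul 13 2023.
September 2023: Wed Sep 13 2023.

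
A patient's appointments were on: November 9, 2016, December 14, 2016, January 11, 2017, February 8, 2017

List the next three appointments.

All dates are Wednesdays, 35, 28, 28 days apart.
Specifically, the 2nd Wednesday of each month.
2nd Wednesday of March 2017: March 8, 2017.
April 2017 — 2nd Wednesday is April 12, 2017.
May 2017 — 2nd Wednesday is May 10, 2017.

March 8, 2017; April 12, 2017; May 10, 2017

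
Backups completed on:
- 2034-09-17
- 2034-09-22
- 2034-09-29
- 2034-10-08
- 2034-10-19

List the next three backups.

2034-11-01, 2034-11-16, 2034-12-03

Intervals are 5, 7, 9, 11 days — an arithmetic progression with common difference 2.
Next gap: 13 days. 2034-10-19 + 13 days = 2034-11-01.
Next gap: 15 days. 2034-11-01 + 15 days = 2034-11-16.
Next gap: 17 days. 2034-11-16 + 17 days = 2034-12-03.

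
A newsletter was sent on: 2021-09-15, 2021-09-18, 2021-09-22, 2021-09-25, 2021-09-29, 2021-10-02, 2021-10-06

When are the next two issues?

Every event lands on a Wednesday or Saturday (gaps cycle 3, 4, 3, 4, 3, 4).
So the schedule is: every Wednesday and Saturday.
The following Saturday is 2021-10-09.
The following Wednesday is 2021-10-13.

2021-10-09, 2021-10-13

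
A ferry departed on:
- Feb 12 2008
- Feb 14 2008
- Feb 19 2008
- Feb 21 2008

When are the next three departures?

The gap pattern 2, 5, 2 repeats every 2 events.
These are the Tuesdays and Thursdays of each week.
The following Tuesday is Feb 26 2008.
Next Thursday: Feb 28 2008.
Next Tuesday: Mar 4 2008.

Feb 26 2008, Feb 28 2008, Mar 4 2008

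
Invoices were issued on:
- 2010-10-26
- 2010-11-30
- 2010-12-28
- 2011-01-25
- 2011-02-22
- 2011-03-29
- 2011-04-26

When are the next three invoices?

These are Tuesdays with 35, 28, 28, 28, 35, 28-day gaps.
Each is the final Tuesday of its month — 2010-11-30 is past the 28th, so '4th Tuesday' doesn't fit.
Last Tuesday of May 2011: 2011-05-31.
Last Tuesday of June 2011: 2011-06-28.
July 2011 ends with Tuesday 2011-07-26.

2011-05-31, 2011-06-28, 2011-07-26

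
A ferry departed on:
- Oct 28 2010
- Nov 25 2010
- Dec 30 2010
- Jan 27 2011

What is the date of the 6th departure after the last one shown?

These are Thursdays with 28, 35, 28-day gaps.
Each is the final Thursday of its month — Dec 30 2010 is past the 28th, so '4th Thursday' doesn't fit.
February 2011 ends with Thursday Feb 24 2011.
Last Thursday of March 2011: Mar 31 2011.
April 2011 ends with Thursday Apr 28 2011.
Last Thursday of May 2011: May 26 2011.
Last Thursday of June 2011: Jun 30 2011.
July 2011 ends with Thursday Jul 28 2011.

Jul 28 2011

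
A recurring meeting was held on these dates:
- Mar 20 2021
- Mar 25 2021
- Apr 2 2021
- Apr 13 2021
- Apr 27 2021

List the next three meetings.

Intervals are 5, 8, 11, 14 days — an arithmetic progression with common difference 3.
Next gap: 17 days. Apr 27 2021 + 17 days = May 14 2021.
Next gap: 20 days. May 14 2021 + 20 days = Jun 3 2021.
Next gap: 23 days. Jun 3 2021 + 23 days = Jun 26 2021.

May 14 2021, Jun 3 2021, Jun 26 2021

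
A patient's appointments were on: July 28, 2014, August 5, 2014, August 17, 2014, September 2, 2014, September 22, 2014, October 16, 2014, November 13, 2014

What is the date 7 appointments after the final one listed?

Intervals are 8, 12, 16, 20, 24, 28 days — an arithmetic progression with common difference 4.
Next gap: 32 days. November 13, 2014 + 32 days = December 15, 2014.
Next gap: 36 days. December 15, 2014 + 36 days = January 20, 2015.
Next gap: 40 days. January 20, 2015 + 40 days = March 1, 2015.
Next gap: 44 days. March 1, 2015 + 44 days = April 14, 2015.
Next gap: 48 days. April 14, 2015 + 48 days = June 1, 2015.
Next gap: 52 days. June 1, 2015 + 52 days = July 23, 2015.
Next gap: 56 days. July 23, 2015 + 56 days = September 17, 2015.

September 17, 2015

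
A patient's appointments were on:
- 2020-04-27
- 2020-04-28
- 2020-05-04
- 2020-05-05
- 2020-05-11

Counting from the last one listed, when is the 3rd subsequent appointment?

Gaps: 1, 6, 1, 6 days — not constant, but cyclic with period 2.
The events fall on every Monday and Tuesday.
The following Tuesday is 2020-05-12.
The following Monday is 2020-05-18.
The following Tuesday is 2020-05-19.

2020-05-19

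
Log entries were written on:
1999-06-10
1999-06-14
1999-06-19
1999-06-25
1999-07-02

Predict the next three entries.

1999-07-10, 1999-07-19, 1999-07-29

Gaps: 4, 5, 6, 7 days — each gap is 1 larger than the previous one.
Next gap: 8 days. 1999-07-02 + 8 days = 1999-07-10.
Next gap: 9 days. 1999-07-10 + 9 days = 1999-07-19.
Next gap: 10 days. 1999-07-19 + 10 days = 1999-07-29.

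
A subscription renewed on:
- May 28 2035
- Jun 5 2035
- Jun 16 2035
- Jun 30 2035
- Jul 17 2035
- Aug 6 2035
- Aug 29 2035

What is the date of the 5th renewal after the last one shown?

Feb 5 2036

Gaps: 8, 11, 14, 17, 20, 23 days — each gap is 3 larger than the previous one.
Next gap: 26 days. Aug 29 2035 + 26 days = Sep 24 2035.
Next gap: 29 days. Sep 24 2035 + 29 days = Oct 23 2035.
Next gap: 32 days. Oct 23 2035 + 32 days = Nov 24 2035.
Next gap: 35 days. Nov 24 2035 + 35 days = Dec 29 2035.
Next gap: 38 days. Dec 29 2035 + 38 days = Feb 5 2036.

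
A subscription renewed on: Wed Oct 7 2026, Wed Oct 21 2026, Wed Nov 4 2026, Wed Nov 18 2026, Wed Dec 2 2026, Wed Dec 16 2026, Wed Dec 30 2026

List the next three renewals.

Every event comes 14 days after the last (14, 14, 14, 14, 14, 14).
Wed Dec 30 2026 + 14 days = Wed Jan 13 2027.
Wed Jan 13 2027 + 14 days = Wed Jan 27 2027.
Wed Jan 27 2027 + 14 days = Wed Feb 10 2027.

Wed Jan 13 2027, Wed Jan 27 2027, Wed Feb 10 2027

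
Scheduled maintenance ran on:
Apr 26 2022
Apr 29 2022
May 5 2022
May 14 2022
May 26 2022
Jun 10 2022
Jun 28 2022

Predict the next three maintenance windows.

The spacing grows by 3 each time: 3, 6, 9, 12, 15, 18 days.
Next gap: 21 days. Jun 28 2022 + 21 days = Jul 19 2022.
Next gap: 24 days. Jul 19 2022 + 24 days = Aug 12 2022.
Next gap: 27 days. Aug 12 2022 + 27 days = Sep 8 2022.

Jul 19 2022, Aug 12 2022, Sep 8 2022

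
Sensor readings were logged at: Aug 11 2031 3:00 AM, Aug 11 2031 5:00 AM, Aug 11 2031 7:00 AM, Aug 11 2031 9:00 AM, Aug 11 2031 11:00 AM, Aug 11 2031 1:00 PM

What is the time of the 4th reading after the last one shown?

Spacing: 2, 2, 2, 2, 2 h — constant 2 h.
Aug 11 2031 1:00 PM + 2 h = Aug 11 2031 3:00 PM.
Aug 11 2031 3:00 PM + 2 h = Aug 11 2031 5:00 PM.
Aug 11 2031 5:00 PM + 2 h = Aug 11 2031 7:00 PM.
Aug 11 2031 7:00 PM + 2 h = Aug 11 2031 9:00 PM.

Aug 11 2031 9:00 PM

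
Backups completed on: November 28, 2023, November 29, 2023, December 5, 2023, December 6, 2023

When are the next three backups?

Every event lands on a Tuesday or Wednesday (gaps cycle 1, 6, 1).
So the schedule is: every Tuesday and Wednesday.
Next Tuesday: December 12, 2023.
Next Wednesday: December 13, 2023.
Next Tuesday: December 19, 2023.

December 12, 2023; December 13, 2023; December 19, 2023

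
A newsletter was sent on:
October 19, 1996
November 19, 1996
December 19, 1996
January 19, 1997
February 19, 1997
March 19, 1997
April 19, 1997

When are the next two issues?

May 19, 1997; June 19, 1997

Each date is the 19th; the gaps (31, 30, 31, 31, 28, 31) track the month lengths.
The rule is the 19th of each month.
May 1997: May 19, 1997.
June 1997: June 19, 1997.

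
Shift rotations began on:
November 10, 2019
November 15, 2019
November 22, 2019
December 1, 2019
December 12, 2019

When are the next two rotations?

December 25, 2019; January 9, 2020

The spacing grows by 2 each time: 5, 7, 9, 11 days.
Next gap: 13 days. December 12, 2019 + 13 days = December 25, 2019.
Next gap: 15 days. December 25, 2019 + 15 days = January 9, 2020.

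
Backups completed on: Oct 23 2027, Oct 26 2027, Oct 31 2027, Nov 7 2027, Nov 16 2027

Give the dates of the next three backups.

Gaps: 3, 5, 7, 9 days — each gap is 2 larger than the previous one.
Next gap: 11 days. Nov 16 2027 + 11 days = Nov 27 2027.
Next gap: 13 days. Nov 27 2027 + 13 days = Dec 10 2027.
Next gap: 15 days. Dec 10 2027 + 15 days = Dec 25 2027.

Nov 27 2027, Dec 10 2027, Dec 25 2027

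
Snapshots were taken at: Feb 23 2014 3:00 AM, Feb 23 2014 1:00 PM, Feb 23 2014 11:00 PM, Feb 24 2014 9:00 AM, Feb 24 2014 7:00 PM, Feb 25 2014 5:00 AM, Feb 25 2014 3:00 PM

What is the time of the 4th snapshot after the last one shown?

Feb 27 2014 7:00 AM

Spacing: 10, 10, 10, 10, 10, 10 h — constant 10 h.
Feb 25 2014 3:00 PM + 10 h = Feb 26 2014 1:00 AM.
Feb 26 2014 1:00 AM + 10 h = Feb 26 2014 11:00 AM.
Feb 26 2014 11:00 AM + 10 h = Feb 26 2014 9:00 PM.
Feb 26 2014 9:00 PM + 10 h = Feb 27 2014 7:00 AM.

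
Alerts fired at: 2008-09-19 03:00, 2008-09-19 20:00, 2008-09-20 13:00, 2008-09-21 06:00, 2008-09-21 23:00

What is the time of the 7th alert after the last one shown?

2008-09-26 22:00

The interval is a steady 17 hours (17, 17, 17, 17).
2008-09-21 23:00 + 17 h = 2008-09-22 16:00.
2008-09-22 16:00 + 17 h = 2008-09-23 09:00.
2008-09-23 09:00 + 17 h = 2008-09-24 02:00.
2008-09-24 02:00 + 17 h = 2008-09-24 19:00.
2008-09-24 19:00 + 17 h = 2008-09-25 12:00.
2008-09-25 12:00 + 17 h = 2008-09-26 05:00.
2008-09-26 05:00 + 17 h = 2008-09-26 22:00.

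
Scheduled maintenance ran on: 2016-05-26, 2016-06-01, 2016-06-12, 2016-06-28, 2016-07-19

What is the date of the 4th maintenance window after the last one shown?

Intervals are 6, 11, 16, 21 days — an arithmetic progression with common difference 5.
Next gap: 26 days. 2016-07-19 + 26 days = 2016-08-14.
Next gap: 31 days. 2016-08-14 + 31 days = 2016-09-14.
Next gap: 36 days. 2016-09-14 + 36 days = 2016-10-20.
Next gap: 41 days. 2016-10-20 + 41 days = 2016-11-30.

2016-11-30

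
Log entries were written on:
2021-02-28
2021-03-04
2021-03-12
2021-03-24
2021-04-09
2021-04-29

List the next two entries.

Gaps: 4, 8, 12, 16, 20 days — each gap is 4 larger than the previous one.
Next gap: 24 days. 2021-04-29 + 24 days = 2021-05-23.
Next gap: 28 days. 2021-05-23 + 28 days = 2021-06-20.

2021-05-23, 2021-06-20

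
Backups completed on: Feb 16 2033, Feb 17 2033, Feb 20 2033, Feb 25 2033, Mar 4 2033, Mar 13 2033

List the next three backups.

Mar 24 2033, Apr 6 2033, Apr 21 2033

Intervals are 1, 3, 5, 7, 9 days — an arithmetic progression with common difference 2.
Next gap: 11 days. Mar 13 2033 + 11 days = Mar 24 2033.
Next gap: 13 days. Mar 24 2033 + 13 days = Apr 6 2033.
Next gap: 15 days. Apr 6 2033 + 15 days = Apr 21 2033.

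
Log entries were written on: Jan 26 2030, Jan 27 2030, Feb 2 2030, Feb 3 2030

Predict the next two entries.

Gaps: 1, 6, 1 days — not constant, but cyclic with period 2.
The events fall on every Saturday and Sunday.
Next Saturday: Feb 9 2030.
The following Sunday is Feb 10 2030.

Feb 9 2030, Feb 10 2030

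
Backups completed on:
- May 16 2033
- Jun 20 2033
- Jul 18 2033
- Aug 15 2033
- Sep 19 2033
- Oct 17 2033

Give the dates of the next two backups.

Nov 21 2033, Dec 19 2033

These are Mondays at 28- or 35-day spacing (35, 28, 28, 35, 28).
The pattern: 3rd Monday of the month.
November 2033 — 3rd Monday is Nov 21 2033.
3rd Monday of December 2033: Dec 19 2033.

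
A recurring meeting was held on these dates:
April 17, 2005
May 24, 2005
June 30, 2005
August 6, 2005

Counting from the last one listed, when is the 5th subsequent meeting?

Every event comes 37 days after the last (37, 37, 37).
August 6, 2005 + 37 days = September 12, 2005.
September 12, 2005 + 37 days = October 19, 2005.
October 19, 2005 + 37 days = November 25, 2005.
November 25, 2005 + 37 days = January 1, 2006.
January 1, 2006 + 37 days = February 7, 2006.

February 7, 2006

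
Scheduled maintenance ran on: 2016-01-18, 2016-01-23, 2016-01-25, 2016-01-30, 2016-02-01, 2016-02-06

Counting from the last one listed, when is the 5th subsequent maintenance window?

2016-02-22

Gaps: 5, 2, 5, 2, 5 days — not constant, but cyclic with period 2.
The events fall on every Monday and Saturday.
The following Monday is 2016-02-08.
Next Saturday: 2016-02-13.
The following Monday is 2016-02-15.
Next Saturday: 2016-02-20.
The following Monday is 2016-02-22.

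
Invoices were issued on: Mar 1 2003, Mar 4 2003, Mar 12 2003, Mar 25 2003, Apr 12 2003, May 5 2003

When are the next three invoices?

The spacing grows by 5 each time: 3, 8, 13, 18, 23 days.
Next gap: 28 days. May 5 2003 + 28 days = Jun 2 2003.
Next gap: 33 days. Jun 2 2003 + 33 days = Jul 5 2003.
Next gap: 38 days. Jul 5 2003 + 38 days = Aug 12 2003.

Jun 2 2003, Jul 5 2003, Aug 12 2003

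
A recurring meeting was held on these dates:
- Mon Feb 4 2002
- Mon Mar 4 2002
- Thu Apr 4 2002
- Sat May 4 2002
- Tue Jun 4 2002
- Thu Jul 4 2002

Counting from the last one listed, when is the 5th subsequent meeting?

Wed Dec 4 2002

Each date is the 4th; the gaps (28, 31, 30, 31, 30) track the month lengths.
The rule is the 4th of each month.
August 2002: Sun Aug 4 2002.
September 2002: Wed Sep 4 2002.
October 2002: Fri Oct 4 2002.
November 2002: Mon Nov 4 2002.
December 2002: Wed Dec 4 2002.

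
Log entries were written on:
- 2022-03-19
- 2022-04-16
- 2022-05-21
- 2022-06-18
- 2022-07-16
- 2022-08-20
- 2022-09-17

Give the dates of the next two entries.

2022-10-15, 2022-11-19

These are Saturdays at 28- or 35-day spacing (28, 35, 28, 28, 35, 28).
The pattern: 3rd Saturday of the month.
3rd Saturday of October 2022: 2022-10-15.
3rd Saturday of November 2022: 2022-11-19.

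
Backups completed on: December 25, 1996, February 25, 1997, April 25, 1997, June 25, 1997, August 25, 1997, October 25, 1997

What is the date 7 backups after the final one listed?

December 25, 1998

Gaps: 62, 59, 61, 61, 61 days — not constant. Every event is on the 25th of the month.
Pattern: the 25th of every 2 months.
December 1997: December 25, 1997.
February 1998: February 25, 1998.
April 1998: April 25, 1998.
Next: June 1998 → June 25, 1998.
Next: August 1998 → August 25, 1998.
Next: October 1998 → October 25, 1998.
Next: December 1998 → December 25, 1998.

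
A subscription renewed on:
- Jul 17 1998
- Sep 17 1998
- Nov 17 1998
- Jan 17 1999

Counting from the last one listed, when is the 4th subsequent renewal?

Gaps: 62, 61, 61 days — not constant. Every event is on the 17th of the month.
Pattern: the 17th of every 2 months.
Next: March 1999 → Mar 17 1999.
May 1999: May 17 1999.
Next: July 1999 → Jul 17 1999.
Next: September 1999 → Sep 17 1999.

Sep 17 1999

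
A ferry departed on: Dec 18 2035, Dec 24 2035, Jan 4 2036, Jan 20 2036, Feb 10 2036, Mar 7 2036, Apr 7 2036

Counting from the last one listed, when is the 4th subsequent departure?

Sep 28 2036

The spacing grows by 5 each time: 6, 11, 16, 21, 26, 31 days.
Next gap: 36 days. Apr 7 2036 + 36 days = May 13 2036.
Next gap: 41 days. May 13 2036 + 41 days = Jun 23 2036.
Next gap: 46 days. Jun 23 2036 + 46 days = Aug 8 2036.
Next gap: 51 days. Aug 8 2036 + 51 days = Sep 28 2036.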